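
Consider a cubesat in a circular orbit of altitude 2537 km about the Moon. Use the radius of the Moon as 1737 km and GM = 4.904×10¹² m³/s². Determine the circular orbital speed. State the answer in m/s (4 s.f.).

v ≈ 1071 m/s

r = 1737 + 2537 = 4274.0 km = 4.2740×10⁶ m.
For a circular orbit v = √(μ/r) = √(4.904×10¹² / 4.274×10⁶) = √(1.147×10⁶) = 1071 m/s.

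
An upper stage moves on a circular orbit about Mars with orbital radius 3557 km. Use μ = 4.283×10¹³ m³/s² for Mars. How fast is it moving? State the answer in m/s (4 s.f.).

v ≈ 3470 m/s

r = 3557 km = 3.557×10⁶ m.
For a circular orbit v = √(μ/r) = √(4.283×10¹³ / 3.557×10⁶) = √(1.204×10⁷) = 3470 m/s.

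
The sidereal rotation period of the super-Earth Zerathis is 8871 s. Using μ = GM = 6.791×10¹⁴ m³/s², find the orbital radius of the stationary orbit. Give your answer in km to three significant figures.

A synchronous orbit has period T, so by Kepler's third law a = (μT²/4π²)^(1/3).
μT²/4π² = 6.791×10¹⁴ × (8.871×10³)² / 39.48 = 1.354×10²¹ m³.
a = 1.106×10⁷ m = 11062 km.

r_sync ≈ 11100 km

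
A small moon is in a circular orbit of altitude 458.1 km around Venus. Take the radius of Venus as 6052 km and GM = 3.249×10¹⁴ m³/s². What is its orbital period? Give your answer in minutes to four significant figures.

T ≈ 96.50 minutes

r = 6052 + 458.1 = 6510.1 km = 6.5101×10⁶ m.
Kepler's third law: T = 2π√(r³/μ) = 2π√((6.510×10⁶)³ / 3.249×10¹⁴).
r³/μ = 8.492×10⁵ s², so T = 2π × 9.215×10² = 5.790×10³ s.
Converting: 5.790×10³ s ÷ 60.00 = 96.50 minutes.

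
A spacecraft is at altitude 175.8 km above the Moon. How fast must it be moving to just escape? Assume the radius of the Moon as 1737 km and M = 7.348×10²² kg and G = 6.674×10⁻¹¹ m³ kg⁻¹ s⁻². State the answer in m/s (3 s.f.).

v_esc ≈ 2260 m/s

μ = GM = 6.674×10⁻¹¹ × 7.348×10²² = 4.904×10¹² m³/s².
r = 1737 + 175.8 = 1912.8 km = 1.9128×10⁶ m.
Escape speed v_esc = √(2μ/r) = √(2 × 4.904×10¹² / 1.913×10⁶) = √(5.128×10⁶) = 2264 m/s.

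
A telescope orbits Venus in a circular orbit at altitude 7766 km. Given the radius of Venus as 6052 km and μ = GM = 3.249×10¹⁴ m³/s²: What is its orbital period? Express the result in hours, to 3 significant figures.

r = 6052 + 7766 = 13818 km = 1.3818×10⁷ m.
Kepler's third law: T = 2π√(r³/μ) = 2π√((1.382×10⁷)³ / 3.249×10¹⁴).
r³/μ = 8.121×10⁶ s², so T = 2π × 2.850×10³ = 1.790×10⁴ s.
Converting: 1.790×10⁴ s ÷ 3600 = 4.974 hours.

T ≈ 4.97 hours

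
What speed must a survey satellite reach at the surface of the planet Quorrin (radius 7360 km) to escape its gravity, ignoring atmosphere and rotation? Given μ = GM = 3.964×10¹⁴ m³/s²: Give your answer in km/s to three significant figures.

r = R = 7.360×10⁶ m.
Escape speed v_esc = √(2μ/r) = √(2 × 3.964×10¹⁴ / 7.360×10⁶) = √(1.077×10⁸) = 10380 m/s.
= 10.38 km/s.

v_esc ≈ 10.4 km/s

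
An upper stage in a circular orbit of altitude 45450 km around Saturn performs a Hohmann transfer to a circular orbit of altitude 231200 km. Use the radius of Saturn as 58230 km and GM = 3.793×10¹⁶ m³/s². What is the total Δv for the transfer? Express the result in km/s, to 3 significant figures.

Δv_total ≈ 7.22 km/s

r₁ = 58230 + 45450 = 103680 km = 1.0368×10⁸ m.
r₂ = 58230 + 231200 = 289430 km = 2.8943×10⁸ m.
Transfer ellipse a_t = (r₁ + r₂)/2 = 1.966×10⁸ m.
At r₁: circular v_c1 = √(μ/r₁) = 19130 m/s; transfer-perikrone v_p = √[μ(2/r₁ − 1/a_t)] = 23210 m/s.
Δv₁ = v_p − v_c1 = 4083 m/s.
At r₂: circular v_c2 = √(μ/r₂) = 11450 m/s; transfer-apokrone v_a = √[μ(2/r₂ − 1/a_t)] = 8314 m/s.
Δv₂ = v_c2 − v_a = 3133 m/s.
Total Δv = Δv₁ + Δv₂ = 7216 m/s = 7.216 km/s.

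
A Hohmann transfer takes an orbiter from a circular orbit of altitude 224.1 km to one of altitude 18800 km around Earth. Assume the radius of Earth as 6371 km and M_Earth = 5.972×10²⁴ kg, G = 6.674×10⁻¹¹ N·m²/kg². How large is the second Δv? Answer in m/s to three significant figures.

Δv ≈ 1420 m/s

μ = GM = 6.674×10⁻¹¹ × 5.972×10²⁴ = 3.986×10¹⁴ m³/s².
r₁ = 6371 + 224.1 = 6595.1 km = 6.5951×10⁶ m.
r₂ = 6371 + 18800 = 25171 km = 2.5171×10⁷ m.
Transfer ellipse a_t = (r₁ + r₂)/2 = 1.588×10⁷ m.
At r₁: circular v_c1 = √(μ/r₁) = 7774 m/s; transfer-perigee v_p = √[μ(2/r₁ − 1/a_t)] = 9786 m/s.
At r₂: circular v_c2 = √(μ/r₂) = 3979 m/s; transfer-apogee v_a = √[μ(2/r₂ − 1/a_t)] = 2564 m/s.
Δv₂ = v_c2 − v_a = 1415 m/s.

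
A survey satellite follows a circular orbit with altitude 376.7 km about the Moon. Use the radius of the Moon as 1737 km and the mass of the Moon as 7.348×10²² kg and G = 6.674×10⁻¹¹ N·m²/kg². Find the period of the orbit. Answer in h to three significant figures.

μ = GM = 6.674×10⁻¹¹ × 7.348×10²² = 4.904×10¹² m³/s².
r = 1737 + 376.7 = 2113.7 km = 2.1137×10⁶ m.
Kepler's third law: T = 2π√(r³/μ) = 2π√((2.114×10⁶)³ / 4.904×10¹²).
r³/μ = 1.926×10⁶ s², so T = 2π × 1.388×10³ = 8.719×10³ s.
Converting: 8.719×10³ s ÷ 3600 = 2.422 h.

T ≈ 2.42 h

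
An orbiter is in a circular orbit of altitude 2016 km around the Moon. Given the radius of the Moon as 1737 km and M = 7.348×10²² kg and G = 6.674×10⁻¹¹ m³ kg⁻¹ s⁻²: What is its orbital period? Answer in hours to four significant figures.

T ≈ 5.730 hours

μ = GM = 6.674×10⁻¹¹ × 7.348×10²² = 4.904×10¹² m³/s².
r = 1737 + 2016 = 3753.0 km = 3.7530×10⁶ m.
Kepler's third law: T = 2π√(r³/μ) = 2π√((3.753×10⁶)³ / 4.904×10¹²).
r³/μ = 1.078×10⁷ s², so T = 2π × 3.283×10³ = 2.063×10⁴ s.
Converting: 2.063×10⁴ s ÷ 3600 = 5.730 hours.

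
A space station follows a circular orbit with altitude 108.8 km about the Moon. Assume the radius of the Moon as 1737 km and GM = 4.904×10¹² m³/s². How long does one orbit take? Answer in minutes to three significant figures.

r = 1737 + 108.8 = 1845.8 km = 1.8458×10⁶ m.
Kepler's third law: T = 2π√(r³/μ) = 2π√((1.846×10⁶)³ / 4.904×10¹²).
r³/μ = 1.282×10⁶ s², so T = 2π × 1.132×10³ = 7.115×10³ s.
Converting: 7.115×10³ s ÷ 60.00 = 118.6 minutes.

T ≈ 119 minutes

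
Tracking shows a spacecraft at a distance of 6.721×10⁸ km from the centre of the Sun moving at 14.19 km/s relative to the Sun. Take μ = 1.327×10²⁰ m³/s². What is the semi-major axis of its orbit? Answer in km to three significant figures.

r = 6.721×10¹¹ m.
Vis-viva rearranged: 1/a = 2/r − v²/μ = 2.976×10⁻¹² − 1.517×10⁻¹² = 1.458×10⁻¹² m⁻¹.
a = 6.857×10¹¹ m = 6.8570×10⁸ km.

a ≈ 6.86×10⁸ km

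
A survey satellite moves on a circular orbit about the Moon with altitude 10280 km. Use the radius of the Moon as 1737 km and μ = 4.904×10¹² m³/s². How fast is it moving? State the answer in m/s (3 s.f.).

v ≈ 639 m/s

r = 1737 + 10280 = 12017 km = 1.2017×10⁷ m.
For a circular orbit v = √(μ/r) = √(4.904×10¹² / 1.202×10⁷) = √(4.081×10⁵) = 638.8 m/s.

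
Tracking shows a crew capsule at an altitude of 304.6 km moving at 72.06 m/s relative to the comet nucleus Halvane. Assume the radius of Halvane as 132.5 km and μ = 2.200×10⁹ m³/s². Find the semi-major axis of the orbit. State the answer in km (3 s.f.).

r = 132.5 + 304.6 = 437.10 km = 4.371×10⁵ m.
Specific orbital energy ε = v²/2 − μ/r = (72.06)²/2 − 2.200×10⁹/4.371×10⁵ = -2.437×10³ J/kg.
Since ε = −μ/(2a), a = −μ/(2ε) = 4.514×10⁵ m = 451.40 km.

a ≈ 451 km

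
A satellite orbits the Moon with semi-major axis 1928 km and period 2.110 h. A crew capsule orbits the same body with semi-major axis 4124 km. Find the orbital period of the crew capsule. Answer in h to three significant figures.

Kepler's third law: T² ∝ a³, so T₂ = T₁ (a₂/a₁)^(3/2).
a₂/a₁ = 2.139, (a₂/a₁)^(3/2) = 3.128.
T₂ = 2.110 × 3.128 = 6.601 h.

T₂ ≈ 6.60 h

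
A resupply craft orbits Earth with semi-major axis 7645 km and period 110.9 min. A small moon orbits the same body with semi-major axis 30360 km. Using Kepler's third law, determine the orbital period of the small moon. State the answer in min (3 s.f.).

Kepler's third law: T² ∝ a³, so T₂ = T₁ (a₂/a₁)^(3/2).
a₂/a₁ = 3.971, (a₂/a₁)^(3/2) = 7.914.
T₂ = 110.9 × 7.914 = 877.6 min.

T₂ ≈ 878 min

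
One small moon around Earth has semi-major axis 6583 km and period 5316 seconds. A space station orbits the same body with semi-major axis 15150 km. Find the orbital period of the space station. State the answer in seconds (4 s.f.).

T₂ ≈ 18560 seconds

Kepler's third law: T² ∝ a³, so T₂ = T₁ (a₂/a₁)^(3/2).
a₂/a₁ = 2.301, (a₂/a₁)^(3/2) = 3.491.
T₂ = 5316 × 3.491 = 18560 seconds.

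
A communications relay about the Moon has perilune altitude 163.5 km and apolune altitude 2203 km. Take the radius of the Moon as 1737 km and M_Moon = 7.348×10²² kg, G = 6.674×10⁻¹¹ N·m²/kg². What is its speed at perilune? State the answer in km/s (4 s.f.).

v ≈ 1.866 km/s

μ = GM = 6.674×10⁻¹¹ × 7.348×10²² = 4.904×10¹² m³/s².
r_p = 1737 + 163.5 = 1900.5 km = 1.9005×10⁶ m.
r_a = 1737 + 2203 = 3940.0 km = 3.9400×10⁶ m.
Semi-major axis a = (r_p + r_a)/2 = 2920.2 km = 2.920×10⁶ m.
Vis-viva: v² = μ(2/r − 1/a) = 4.904×10¹² × (1.052×10⁻⁶ − 3.424×10⁻⁷) = 3.481×10⁶ m²/s².
v = 1866 m/s = 1.866 km/s.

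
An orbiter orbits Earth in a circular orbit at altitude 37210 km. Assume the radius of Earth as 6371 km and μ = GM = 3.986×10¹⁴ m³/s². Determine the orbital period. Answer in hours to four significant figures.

r = 6371 + 37210 = 43581 km = 4.3581×10⁷ m.
Kepler's third law: T = 2π√(r³/μ) = 2π√((4.358×10⁷)³ / 3.986×10¹⁴).
r³/μ = 2.077×10⁸ s², so T = 2π × 1.441×10⁴ = 9.054×10⁴ s.
Converting: 9.054×10⁴ s ÷ 3600 = 25.15 hours.

T ≈ 25.15 hours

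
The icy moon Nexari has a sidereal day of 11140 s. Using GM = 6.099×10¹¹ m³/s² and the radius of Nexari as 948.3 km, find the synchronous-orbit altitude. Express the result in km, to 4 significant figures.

h_sync ≈ 294.0 km

A synchronous orbit has period T, so by Kepler's third law a = (μT²/4π²)^(1/3).
μT²/4π² = 6.099×10¹¹ × (1.114×10⁴)² / 39.48 = 1.917×10¹⁸ m³.
a = 1.242×10⁶ m = 1242.3 km.
Altitude h = a − R = 1242.3 − 948.3 = 293.99 km.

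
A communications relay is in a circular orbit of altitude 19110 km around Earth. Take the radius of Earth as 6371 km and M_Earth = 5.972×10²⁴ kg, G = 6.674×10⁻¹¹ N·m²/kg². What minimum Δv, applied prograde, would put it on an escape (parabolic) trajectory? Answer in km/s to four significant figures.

μ = GM = 6.674×10⁻¹¹ × 5.972×10²⁴ = 3.986×10¹⁴ m³/s².
r = 6371 + 19110 = 25481 km = 2.5481×10⁷ m.
Circular speed v_c = √(μ/r) = 3955 m/s.
Escape speed v_esc = √(2μ/r) = √2 × v_c = 5593 m/s.
Δv = v_esc − v_c = 1638 m/s = 1.638 km/s.

Δv ≈ 1.638 km/s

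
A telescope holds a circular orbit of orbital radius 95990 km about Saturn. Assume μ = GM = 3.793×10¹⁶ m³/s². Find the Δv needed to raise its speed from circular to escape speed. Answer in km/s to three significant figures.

r = 95990 km = 9.599×10⁷ m.
Circular speed v_c = √(μ/r) = 19880 m/s.
Escape speed v_esc = √(2μ/r) = √2 × v_c = 28110 m/s.
Δv = v_esc − v_c = 8234 m/s = 8.234 km/s.

Δv ≈ 8.23 km/s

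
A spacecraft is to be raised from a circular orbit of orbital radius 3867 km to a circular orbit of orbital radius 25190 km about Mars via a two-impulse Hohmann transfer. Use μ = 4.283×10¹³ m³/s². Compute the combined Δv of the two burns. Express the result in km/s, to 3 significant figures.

r₁ = 3867 km = 3.867×10⁶ m.
r₂ = 25190 km = 2.519×10⁷ m.
Transfer ellipse a_t = (r₁ + r₂)/2 = 1.453×10⁷ m.
At r₁: circular v_c1 = √(μ/r₁) = 3328 m/s; transfer-periapsis v_p = √[μ(2/r₁ − 1/a_t)] = 4382 m/s.
Δv₁ = v_p − v_c1 = 1054 m/s.
At r₂: circular v_c2 = √(μ/r₂) = 1304 m/s; transfer-apoapsis v_a = √[μ(2/r₂ − 1/a_t)] = 672.7 m/s.
Δv₂ = v_c2 − v_a = 631.2 m/s.
Total Δv = Δv₁ + Δv₂ = 1685 m/s = 1.685 km/s.

Δv_total ≈ 1.69 km/s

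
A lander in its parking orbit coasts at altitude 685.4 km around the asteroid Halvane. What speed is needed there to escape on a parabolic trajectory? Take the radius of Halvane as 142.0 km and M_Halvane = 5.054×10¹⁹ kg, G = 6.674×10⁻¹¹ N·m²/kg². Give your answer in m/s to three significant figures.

v_esc ≈ 90.3 m/s

μ = GM = 6.674×10⁻¹¹ × 5.054×10¹⁹ = 3.373×10⁹ m³/s².
r = 142.0 + 685.4 = 827.40 km = 8.2740×10⁵ m.
Escape speed v_esc = √(2μ/r) = √(2 × 3.373×10⁹ / 8.274×10⁵) = √(8.153×10³) = 90.30 m/s.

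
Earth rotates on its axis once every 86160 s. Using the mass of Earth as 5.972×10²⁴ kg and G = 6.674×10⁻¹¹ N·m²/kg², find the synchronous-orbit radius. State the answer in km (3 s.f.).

μ = GM = 6.674×10⁻¹¹ × 5.972×10²⁴ = 3.986×10¹⁴ m³/s².
A synchronous orbit has period T, so by Kepler's third law a = (μT²/4π²)^(1/3).
μT²/4π² = 3.986×10¹⁴ × (8.616×10⁴)² / 39.48 = 7.495×10²² m³.
a = 4.216×10⁷ m = 42162 km.

r_sync ≈ 42200 km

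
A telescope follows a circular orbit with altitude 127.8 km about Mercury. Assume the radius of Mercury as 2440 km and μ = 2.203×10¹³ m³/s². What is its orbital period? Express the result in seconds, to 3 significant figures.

r = 2440 + 127.8 = 2567.8 km = 2.5678×10⁶ m.
Kepler's third law: T = 2π√(r³/μ) = 2π√((2.568×10⁶)³ / 2.203×10¹³).
r³/μ = 7.685×10⁵ s², so T = 2π × 8.767×10² = 5.508×10³ s.

T ≈ 5510 seconds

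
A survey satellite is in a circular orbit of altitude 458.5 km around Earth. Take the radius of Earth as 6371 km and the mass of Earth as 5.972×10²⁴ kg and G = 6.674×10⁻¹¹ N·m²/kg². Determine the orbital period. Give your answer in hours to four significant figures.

μ = GM = 6.674×10⁻¹¹ × 5.972×10²⁴ = 3.986×10¹⁴ m³/s².
r = 6371 + 458.5 = 6829.5 km = 6.8295×10⁶ m.
Kepler's third law: T = 2π√(r³/μ) = 2π√((6.830×10⁶)³ / 3.986×10¹⁴).
r³/μ = 7.992×10⁵ s², so T = 2π × 8.940×10² = 5.617×10³ s.
Converting: 5.617×10³ s ÷ 3600 = 1.560 hours.

T ≈ 1.560 hours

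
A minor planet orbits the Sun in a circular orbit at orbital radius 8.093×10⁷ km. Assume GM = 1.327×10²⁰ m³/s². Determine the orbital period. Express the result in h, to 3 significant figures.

r = 8.093×10⁷ km = 8.093×10¹⁰ m.
Kepler's third law: T = 2π√(r³/μ) = 2π√((8.093×10¹⁰)³ / 1.327×10²⁰).
r³/μ = 3.994×10¹² s², so T = 2π × 1.999×10⁶ = 1.256×10⁷ s.
Converting: 1.256×10⁷ s ÷ 3600 = 3488 h.

T ≈ 3490 h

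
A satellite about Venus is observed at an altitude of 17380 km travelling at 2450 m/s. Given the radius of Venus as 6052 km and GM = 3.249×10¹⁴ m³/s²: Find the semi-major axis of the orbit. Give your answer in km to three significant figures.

r = 6052 + 17380 = 23432 km = 2.343×10⁷ m.
Specific orbital energy ε = v²/2 − μ/r = (2450)²/2 − 3.249×10¹⁴/2.343×10⁷ = -1.086×10⁷ J/kg.
Since ε = −μ/(2a), a = −μ/(2ε) = 1.495×10⁷ m = 14953 km.

a ≈ 15000 km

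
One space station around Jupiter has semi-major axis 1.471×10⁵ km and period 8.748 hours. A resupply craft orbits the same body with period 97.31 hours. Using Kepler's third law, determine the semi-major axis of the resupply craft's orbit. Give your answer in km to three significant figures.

Kepler's third law: a³ ∝ T², so a₂ = a₁ (T₂/T₁)^(2/3).
T₂/T₁ = 11.12, (T₂/T₁)^(2/3) = 4.983.
a₂ = 1.471×10⁵ × 4.983 = 7.330×10⁵ km.

a₂ ≈ 7.33×10⁵ km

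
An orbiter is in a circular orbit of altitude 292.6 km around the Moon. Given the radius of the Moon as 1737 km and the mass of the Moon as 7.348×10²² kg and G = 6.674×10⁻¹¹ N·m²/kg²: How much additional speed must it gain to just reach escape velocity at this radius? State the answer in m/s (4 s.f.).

μ = GM = 6.674×10⁻¹¹ × 7.348×10²² = 4.904×10¹² m³/s².
r = 1737 + 292.6 = 2029.6 km = 2.0296×10⁶ m.
Circular speed v_c = √(μ/r) = 1554 m/s.
Escape speed v_esc = √(2μ/r) = √2 × v_c = 2198 m/s.
Δv = v_esc − v_c = 643.9 m/s.

Δv ≈ 643.9 m/s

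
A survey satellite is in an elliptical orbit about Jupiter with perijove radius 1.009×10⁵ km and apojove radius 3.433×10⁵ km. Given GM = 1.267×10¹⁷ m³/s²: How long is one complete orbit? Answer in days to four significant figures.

Semi-major axis a = (r_p + r_a)/2 = (1.0090×10⁵ + 3.4330×10⁵)/2 = 2.2210×10⁵ km = 2.221×10⁸ m.
By Kepler's third law T = 2π√(a³/μ) = 2π × 9.299×10³ = 5.843×10⁴ s.
= 0.6762 days.

T ≈ 0.6762 days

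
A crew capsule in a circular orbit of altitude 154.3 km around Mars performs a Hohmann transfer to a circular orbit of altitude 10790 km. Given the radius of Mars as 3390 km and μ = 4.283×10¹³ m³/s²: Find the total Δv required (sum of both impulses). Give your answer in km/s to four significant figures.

Δv_total ≈ 1.560 km/s

r₁ = 3390 + 154.3 = 3544.3 km = 3.5443×10⁶ m.
r₂ = 3390 + 10790 = 14180 km = 1.4180×10⁷ m.
Transfer ellipse a_t = (r₁ + r₂)/2 = 8.862×10⁶ m.
At r₁: circular v_c1 = √(μ/r₁) = 3476 m/s; transfer-periapsis v_p = √[μ(2/r₁ − 1/a_t)] = 4397 m/s.
Δv₁ = v_p − v_c1 = 921.0 m/s.
At r₂: circular v_c2 = √(μ/r₂) = 1738 m/s; transfer-apoapsis v_a = √[μ(2/r₂ − 1/a_t)] = 1099 m/s.
Δv₂ = v_c2 − v_a = 638.9 m/s.
Total Δv = Δv₁ + Δv₂ = 1560 m/s = 1.560 km/s.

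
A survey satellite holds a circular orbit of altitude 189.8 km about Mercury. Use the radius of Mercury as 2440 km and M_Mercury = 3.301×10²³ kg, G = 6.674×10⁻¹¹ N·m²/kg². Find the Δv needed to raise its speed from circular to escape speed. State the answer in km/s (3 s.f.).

Δv ≈ 1.20 km/s

μ = GM = 6.674×10⁻¹¹ × 3.301×10²³ = 2.203×10¹³ m³/s².
r = 2440 + 189.8 = 2629.8 km = 2.6298×10⁶ m.
Circular speed v_c = √(μ/r) = 2894 m/s.
Escape speed v_esc = √(2μ/r) = √2 × v_c = 4093 m/s.
Δv = v_esc − v_c = 1199 m/s = 1.199 km/s.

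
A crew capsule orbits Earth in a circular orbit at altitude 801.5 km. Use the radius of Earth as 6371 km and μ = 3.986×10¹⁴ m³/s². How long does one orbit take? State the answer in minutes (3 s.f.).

T ≈ 101 minutes

r = 6371 + 801.5 = 7172.5 km = 7.1725×10⁶ m.
Kepler's third law: T = 2π√(r³/μ) = 2π√((7.172×10⁶)³ / 3.986×10¹⁴).
r³/μ = 9.257×10⁵ s², so T = 2π × 9.621×10² = 6.045×10³ s.
Converting: 6.045×10³ s ÷ 60.00 = 100.8 minutes.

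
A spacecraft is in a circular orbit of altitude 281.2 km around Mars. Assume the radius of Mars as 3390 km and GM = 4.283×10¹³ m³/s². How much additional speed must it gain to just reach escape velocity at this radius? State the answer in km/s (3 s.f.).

r = 3390 + 281.2 = 3671.2 km = 3.6712×10⁶ m.
Circular speed v_c = √(μ/r) = 3416 m/s.
Escape speed v_esc = √(2μ/r) = √2 × v_c = 4830 m/s.
Δv = v_esc − v_c = 1415 m/s = 1.415 km/s.

Δv ≈ 1.41 km/s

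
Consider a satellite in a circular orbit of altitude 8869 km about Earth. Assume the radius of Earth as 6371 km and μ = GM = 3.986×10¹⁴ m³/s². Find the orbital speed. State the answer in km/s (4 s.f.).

r = 6371 + 8869 = 15240 km = 1.5240×10⁷ m.
For a circular orbit v = √(μ/r) = √(3.986×10¹⁴ / 1.524×10⁷) = √(2.615×10⁷) = 5114 m/s.
That is 5.114 km/s.

v ≈ 5.114 km/s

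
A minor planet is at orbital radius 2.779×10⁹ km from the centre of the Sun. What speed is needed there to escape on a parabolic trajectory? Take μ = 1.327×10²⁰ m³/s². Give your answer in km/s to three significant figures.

r = 2.779×10⁹ km = 2.779×10¹² m.
Escape speed v_esc = √(2μ/r) = √(2 × 1.327×10²⁰ / 2.779×10¹²) = √(9.550×10⁷) = 9773 m/s.
= 9.773 km/s.

v_esc ≈ 9.77 km/s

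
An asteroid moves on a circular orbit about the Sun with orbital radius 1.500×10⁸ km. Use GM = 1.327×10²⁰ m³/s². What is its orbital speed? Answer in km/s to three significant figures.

v ≈ 29.7 km/s

r = 1.500×10⁸ km = 1.500×10¹¹ m.
For a circular orbit v = √(μ/r) = √(1.327×10²⁰ / 1.500×10¹¹) = √(8.847×10⁸) = 29740 m/s.
That is 29.74 km/s.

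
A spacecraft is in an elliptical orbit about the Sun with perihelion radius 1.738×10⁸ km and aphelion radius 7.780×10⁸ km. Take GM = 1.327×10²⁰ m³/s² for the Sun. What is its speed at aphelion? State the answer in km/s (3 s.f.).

v ≈ 7.89 km/s

Semi-major axis a = (r_p + r_a)/2 = 4.7590×10⁸ km = 4.759×10¹¹ m.
Vis-viva: v² = μ(2/r − 1/a) = 1.327×10²⁰ × (2.571×10⁻¹² − 2.101×10⁻¹²) = 6.229×10⁷ m²/s².
v = 7892 m/s = 7.892 km/s.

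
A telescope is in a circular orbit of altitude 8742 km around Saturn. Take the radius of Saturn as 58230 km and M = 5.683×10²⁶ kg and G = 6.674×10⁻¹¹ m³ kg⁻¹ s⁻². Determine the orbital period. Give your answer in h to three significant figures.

T ≈ 4.91 h

μ = GM = 6.674×10⁻¹¹ × 5.683×10²⁶ = 3.793×10¹⁶ m³/s².
r = 58230 + 8742 = 66972 km = 6.6972×10⁷ m.
Kepler's third law: T = 2π√(r³/μ) = 2π√((6.697×10⁷)³ / 3.793×10¹⁶).
r³/μ = 7.920×10⁶ s², so T = 2π × 2.814×10³ = 1.768×10⁴ s.
Converting: 1.768×10⁴ s ÷ 3600 = 4.912 h.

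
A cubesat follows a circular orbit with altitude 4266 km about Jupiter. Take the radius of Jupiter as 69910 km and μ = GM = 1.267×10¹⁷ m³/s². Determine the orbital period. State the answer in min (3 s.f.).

T ≈ 188 min

r = 69910 + 4266 = 74176 km = 7.4176×10⁷ m.
Kepler's third law: T = 2π√(r³/μ) = 2π√((7.418×10⁷)³ / 1.267×10¹⁷).
r³/μ = 3.221×10⁶ s², so T = 2π × 1.795×10³ = 1.128×10⁴ s.
Converting: 1.128×10⁴ s ÷ 60.00 = 187.9 min.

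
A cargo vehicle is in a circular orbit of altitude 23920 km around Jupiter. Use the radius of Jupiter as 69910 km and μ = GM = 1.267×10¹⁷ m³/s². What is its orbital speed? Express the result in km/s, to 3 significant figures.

r = 69910 + 23920 = 93830 km = 9.3830×10⁷ m.
For a circular orbit v = √(μ/r) = √(1.267×10¹⁷ / 9.383×10⁷) = √(1.350×10⁹) = 36750 m/s.
That is 36.75 km/s.

v ≈ 36.7 km/s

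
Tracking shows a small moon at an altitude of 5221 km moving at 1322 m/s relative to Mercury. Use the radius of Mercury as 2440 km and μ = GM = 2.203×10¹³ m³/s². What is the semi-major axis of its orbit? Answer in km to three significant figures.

r = 2440 + 5221 = 7661.0 km = 7.661×10⁶ m.
Vis-viva rearranged: 1/a = 2/r − v²/μ = 2.611×10⁻⁷ − 7.933×10⁻⁸ = 1.817×10⁻⁷ m⁻¹.
a = 5.503×10⁶ m = 5502.7 km.

a ≈ 5500 km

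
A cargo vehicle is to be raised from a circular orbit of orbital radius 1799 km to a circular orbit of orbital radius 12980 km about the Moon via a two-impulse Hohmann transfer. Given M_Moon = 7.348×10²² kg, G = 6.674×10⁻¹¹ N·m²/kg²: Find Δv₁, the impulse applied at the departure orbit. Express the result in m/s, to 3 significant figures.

Δv ≈ 537 m/s

μ = GM = 6.674×10⁻¹¹ × 7.348×10²² = 4.904×10¹² m³/s².
r₁ = 1799 km = 1.799×10⁶ m.
r₂ = 12980 km = 1.298×10⁷ m.
Transfer ellipse a_t = (r₁ + r₂)/2 = 7.390×10⁶ m.
At r₁: circular v_c1 = √(μ/r₁) = 1651 m/s; transfer-perilune v_p = √[μ(2/r₁ − 1/a_t)] = 2188 m/s.
Δv₁ = v_p − v_c1 = 537.2 m/s.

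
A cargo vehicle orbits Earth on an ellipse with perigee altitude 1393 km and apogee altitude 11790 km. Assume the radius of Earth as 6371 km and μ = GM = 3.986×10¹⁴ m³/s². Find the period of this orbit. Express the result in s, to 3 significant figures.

r_p = 6371 + 1393 = 7764.0 km = 7.7640×10⁶ m.
r_a = 6371 + 11790 = 18161 km = 1.8161×10⁷ m.
Semi-major axis a = (r_p + r_a)/2 = (7764.0 + 18161)/2 = 12962 km = 1.296×10⁷ m.
By Kepler's third law T = 2π√(a³/μ) = 2π × 2.338×10³ = 1.469×10⁴ s.

T ≈ 14700 s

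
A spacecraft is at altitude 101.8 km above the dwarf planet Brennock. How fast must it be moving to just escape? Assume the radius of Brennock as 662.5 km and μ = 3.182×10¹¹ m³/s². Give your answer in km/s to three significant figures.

v_esc ≈ 0.913 km/s

r = 662.5 + 101.8 = 764.30 km = 7.6430×10⁵ m.
Escape speed v_esc = √(2μ/r) = √(2 × 3.182×10¹¹ / 7.643×10⁵) = √(8.327×10⁵) = 912.5 m/s.
= 0.9125 km/s.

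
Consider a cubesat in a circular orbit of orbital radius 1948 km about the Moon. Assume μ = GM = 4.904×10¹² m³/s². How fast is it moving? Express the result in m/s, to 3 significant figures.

v ≈ 1590 m/s

r = 1948 km = 1.948×10⁶ m.
For a circular orbit v = √(μ/r) = √(4.904×10¹² / 1.948×10⁶) = √(2.517×10⁶) = 1587 m/s.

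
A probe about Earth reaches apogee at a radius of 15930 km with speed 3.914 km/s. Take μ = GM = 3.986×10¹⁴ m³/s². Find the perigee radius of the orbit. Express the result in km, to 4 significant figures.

r_a = 1.593×10⁷ m.
Specific energy ε = v²/2 − μ/r = -1.736×10⁷ J/kg, so a = −μ/(2ε) = 1.148×10⁷ m.
The apsides satisfy r_p + r_a = 2a, so the perigee radius is 2a − r_a = 7.028×10⁶ m = 7027.8 km.

perigee radius ≈ 7028 km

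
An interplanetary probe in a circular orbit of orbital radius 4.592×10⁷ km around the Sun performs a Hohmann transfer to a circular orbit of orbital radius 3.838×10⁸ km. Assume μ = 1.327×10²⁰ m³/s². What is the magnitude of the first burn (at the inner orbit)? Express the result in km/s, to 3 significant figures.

Δv ≈ 18.1 km/s

r₁ = 4.592×10⁷ km = 4.592×10¹⁰ m.
r₂ = 3.838×10⁸ km = 3.838×10¹¹ m.
Transfer ellipse a_t = (r₁ + r₂)/2 = 2.149×10¹¹ m.
At r₁: circular v_c1 = √(μ/r₁) = 53760 m/s; transfer-perihelion v_p = √[μ(2/r₁ − 1/a_t)] = 71850 m/s.
Δv₁ = v_p − v_c1 = 18090 m/s.
= 18.09 km/s.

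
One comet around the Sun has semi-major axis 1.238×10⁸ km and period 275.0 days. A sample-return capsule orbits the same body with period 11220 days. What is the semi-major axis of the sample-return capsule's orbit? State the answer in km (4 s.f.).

a₂ ≈ 1.467×10⁹ km

Kepler's third law: a³ ∝ T², so a₂ = a₁ (T₂/T₁)^(2/3).
T₂/T₁ = 40.80, (T₂/T₁)^(2/3) = 11.85.
a₂ = 1.238×10⁸ × 11.85 = 1.467×10⁹ km.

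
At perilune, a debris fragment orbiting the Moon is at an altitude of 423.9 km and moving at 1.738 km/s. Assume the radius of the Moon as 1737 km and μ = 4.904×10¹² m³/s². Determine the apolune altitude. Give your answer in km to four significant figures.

apolune altitude ≈ 2562 km

r_p = 1737 + 423.9 = 2160.9 km = 2.161×10⁶ m.
Specific energy ε = v²/2 − μ/r = -7.591×10⁵ J/kg, so a = −μ/(2ε) = 3.230×10⁶ m.
The apsides satisfy r_p + r_a = 2a, so the apolune radius is 2a − r_p = 4.299×10⁶ m = 4299.4 km.
Apolune altitude = 4299.4 − 1737 = 2562.4 km.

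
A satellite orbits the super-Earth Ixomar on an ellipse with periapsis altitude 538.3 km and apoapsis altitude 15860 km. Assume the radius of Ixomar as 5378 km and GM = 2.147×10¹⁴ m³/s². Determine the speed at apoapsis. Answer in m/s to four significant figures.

v ≈ 2099 m/s

r_p = 5378 + 538.3 = 5916.3 km = 5.9163×10⁶ m.
r_a = 5378 + 15860 = 21238 km = 2.1238×10⁷ m.
Semi-major axis a = (r_p + r_a)/2 = 13577 km = 1.358×10⁷ m.
Vis-viva: v² = μ(2/r − 1/a) = 2.147×10¹⁴ × (9.417×10⁻⁸ − 7.365×10⁻⁸) = 4.405×10⁶ m²/s².
v = 2099 m/s.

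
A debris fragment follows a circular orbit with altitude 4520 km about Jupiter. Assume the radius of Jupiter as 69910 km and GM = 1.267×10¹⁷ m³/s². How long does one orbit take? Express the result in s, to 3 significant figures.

T ≈ 11300 s

r = 69910 + 4520 = 74430 km = 7.4430×10⁷ m.
Kepler's third law: T = 2π√(r³/μ) = 2π√((7.443×10⁷)³ / 1.267×10¹⁷).
r³/μ = 3.254×10⁶ s², so T = 2π × 1.804×10³ = 1.133×10⁴ s.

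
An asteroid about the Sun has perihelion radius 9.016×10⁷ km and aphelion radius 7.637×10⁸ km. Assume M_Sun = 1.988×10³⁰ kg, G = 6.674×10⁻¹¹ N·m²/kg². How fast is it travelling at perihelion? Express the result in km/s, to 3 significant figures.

μ = GM = 6.674×10⁻¹¹ × 1.988×10³⁰ = 1.327×10²⁰ m³/s².
Semi-major axis a = (r_p + r_a)/2 = 4.2693×10⁸ km = 4.269×10¹¹ m.
Vis-viva: v² = μ(2/r − 1/a) = 1.327×10²⁰ × (2.218×10⁻¹¹ − 2.342×10⁻¹²) = 2.632×10⁹ m²/s².
v = 51310 m/s = 51.31 km/s.

v ≈ 51.3 km/s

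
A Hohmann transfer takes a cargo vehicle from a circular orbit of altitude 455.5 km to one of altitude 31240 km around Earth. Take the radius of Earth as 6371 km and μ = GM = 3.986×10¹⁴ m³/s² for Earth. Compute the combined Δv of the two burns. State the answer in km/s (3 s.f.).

r₁ = 6371 + 455.5 = 6826.5 km = 6.8265×10⁶ m.
r₂ = 6371 + 31240 = 37611 km = 3.7611×10⁷ m.
Transfer ellipse a_t = (r₁ + r₂)/2 = 2.222×10⁷ m.
At r₁: circular v_c1 = √(μ/r₁) = 7641 m/s; transfer-perigee v_p = √[μ(2/r₁ − 1/a_t)] = 9942 m/s.
Δv₁ = v_p − v_c1 = 2301 m/s.
At r₂: circular v_c2 = √(μ/r₂) = 3255 m/s; transfer-apogee v_a = √[μ(2/r₂ − 1/a_t)] = 1804 m/s.
Δv₂ = v_c2 − v_a = 1451 m/s.
Total Δv = Δv₁ + Δv₂ = 3751 m/s = 3.751 km/s.

Δv_total ≈ 3.75 km/s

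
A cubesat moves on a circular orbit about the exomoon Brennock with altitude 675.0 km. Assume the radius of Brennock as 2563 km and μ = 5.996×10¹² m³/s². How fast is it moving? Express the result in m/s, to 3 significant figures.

v ≈ 1360 m/s

r = 2563 + 675.0 = 3238.0 km = 3.2380×10⁶ m.
For a circular orbit v = √(μ/r) = √(5.996×10¹² / 3.238×10⁶) = √(1.852×10⁶) = 1361 m/s.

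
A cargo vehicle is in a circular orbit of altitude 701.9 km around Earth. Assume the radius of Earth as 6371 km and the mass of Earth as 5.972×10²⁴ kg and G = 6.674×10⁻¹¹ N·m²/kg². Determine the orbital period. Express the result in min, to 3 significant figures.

μ = GM = 6.674×10⁻¹¹ × 5.972×10²⁴ = 3.986×10¹⁴ m³/s².
r = 6371 + 701.9 = 7072.9 km = 7.0729×10⁶ m.
Kepler's third law: T = 2π√(r³/μ) = 2π√((7.073×10⁶)³ / 3.986×10¹⁴).
r³/μ = 8.877×10⁵ s², so T = 2π × 9.422×10² = 5.920×10³ s.
Converting: 5.920×10³ s ÷ 60.00 = 98.67 min.

T ≈ 98.7 min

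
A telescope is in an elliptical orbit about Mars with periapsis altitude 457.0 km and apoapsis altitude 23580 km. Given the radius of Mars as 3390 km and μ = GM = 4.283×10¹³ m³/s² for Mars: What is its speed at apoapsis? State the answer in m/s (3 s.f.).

r_p = 3390 + 457.0 = 3847.0 km = 3.8470×10⁶ m.
r_a = 3390 + 23580 = 26970 km = 2.6970×10⁷ m.
Semi-major axis a = (r_p + r_a)/2 = 15408 km = 1.541×10⁷ m.
Vis-viva: v² = μ(2/r − 1/a) = 4.283×10¹³ × (7.416×10⁻⁸ − 6.490×10⁻⁸) = 3.965×10⁵ m²/s².
v = 629.7 m/s.

v ≈ 630 m/s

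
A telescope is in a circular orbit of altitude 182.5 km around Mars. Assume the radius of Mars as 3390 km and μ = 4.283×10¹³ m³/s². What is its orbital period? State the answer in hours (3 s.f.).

r = 3390 + 182.5 = 3572.5 km = 3.5725×10⁶ m.
Kepler's third law: T = 2π√(r³/μ) = 2π√((3.572×10⁶)³ / 4.283×10¹³).
r³/μ = 1.065×10⁶ s², so T = 2π × 1.032×10³ = 6.483×10³ s.
Converting: 6.483×10³ s ÷ 3600 = 1.801 hours.

T ≈ 1.80 hours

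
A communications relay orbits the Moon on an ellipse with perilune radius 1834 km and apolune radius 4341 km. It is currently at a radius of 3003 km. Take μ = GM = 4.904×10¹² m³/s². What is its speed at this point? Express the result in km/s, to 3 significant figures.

v ≈ 1.30 km/s

Semi-major axis a = (r_p + r_a)/2 = 3087.5 km = 3.088×10⁶ m.
Vis-viva: v² = μ(2/r − 1/a) = 4.904×10¹² × (6.660×10⁻⁷ − 3.239×10⁻⁷) = 1.678×10⁶ m²/s².
v = 1295 m/s = 1.295 km/s.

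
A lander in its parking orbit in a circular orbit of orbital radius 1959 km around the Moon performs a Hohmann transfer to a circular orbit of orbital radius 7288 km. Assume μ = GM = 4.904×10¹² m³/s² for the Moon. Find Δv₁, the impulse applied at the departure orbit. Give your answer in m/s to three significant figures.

r₁ = 1959 km = 1.959×10⁶ m.
r₂ = 7288 km = 7.288×10⁶ m.
Transfer ellipse a_t = (r₁ + r₂)/2 = 4.624×10⁶ m.
At r₁: circular v_c1 = √(μ/r₁) = 1582 m/s; transfer-perilune v_p = √[μ(2/r₁ − 1/a_t)] = 1986 m/s.
Δv₁ = v_p − v_c1 = 404.3 m/s.

Δv ≈ 404 m/s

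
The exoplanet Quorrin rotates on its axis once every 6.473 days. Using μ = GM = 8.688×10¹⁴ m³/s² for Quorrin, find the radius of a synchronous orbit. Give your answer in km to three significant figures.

T = 6.473 days = 5.593×10⁵ s.
A synchronous orbit has period T, so by Kepler's third law a = (μT²/4π²)^(1/3).
μT²/4π² = 8.688×10¹⁴ × (5.593×10⁵)² / 39.48 = 6.883×10²⁴ m³.
a = 1.902×10⁸ m = 1.9022×10⁵ km.

r_sync ≈ 1.90×10⁵ km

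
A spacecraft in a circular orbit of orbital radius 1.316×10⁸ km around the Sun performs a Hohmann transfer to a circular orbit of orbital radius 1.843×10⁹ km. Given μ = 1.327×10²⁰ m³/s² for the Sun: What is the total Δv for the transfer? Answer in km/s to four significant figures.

Δv_total ≈ 17.02 km/s

r₁ = 1.316×10⁸ km = 1.316×10¹¹ m.
r₂ = 1.843×10⁹ km = 1.843×10¹² m.
Transfer ellipse a_t = (r₁ + r₂)/2 = 9.873×10¹¹ m.
At r₁: circular v_c1 = √(μ/r₁) = 31750 m/s; transfer-perihelion v_p = √[μ(2/r₁ − 1/a_t)] = 43390 m/s.
Δv₁ = v_p − v_c1 = 11630 m/s.
At r₂: circular v_c2 = √(μ/r₂) = 8485 m/s; transfer-aphelion v_a = √[μ(2/r₂ − 1/a_t)] = 3098 m/s.
Δv₂ = v_c2 − v_a = 5387 m/s.
Total Δv = Δv₁ + Δv₂ = 17020 m/s = 17.02 km/s.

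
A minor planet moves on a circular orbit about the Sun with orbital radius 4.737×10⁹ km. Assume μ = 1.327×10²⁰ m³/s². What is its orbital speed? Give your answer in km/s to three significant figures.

v ≈ 5.29 km/s

r = 4.737×10⁹ km = 4.737×10¹² m.
For a circular orbit v = √(μ/r) = √(1.327×10²⁰ / 4.737×10¹²) = √(2.801×10⁷) = 5293 m/s.
That is 5.293 km/s.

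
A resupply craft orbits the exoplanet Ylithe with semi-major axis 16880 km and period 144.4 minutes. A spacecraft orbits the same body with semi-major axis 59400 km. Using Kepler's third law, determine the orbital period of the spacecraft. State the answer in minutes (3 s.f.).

Kepler's third law: T² ∝ a³, so T₂ = T₁ (a₂/a₁)^(3/2).
a₂/a₁ = 3.519, (a₂/a₁)^(3/2) = 6.601.
T₂ = 144.4 × 6.601 = 953.2 minutes.

T₂ ≈ 953 minutes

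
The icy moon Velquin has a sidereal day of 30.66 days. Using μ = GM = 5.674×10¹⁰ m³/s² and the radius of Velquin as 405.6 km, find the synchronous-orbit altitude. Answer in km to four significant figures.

h_sync ≈ 21200 km

T = 30.66 days = 2.649×10⁶ s.
A synchronous orbit has period T, so by Kepler's third law a = (μT²/4π²)^(1/3).
μT²/4π² = 5.674×10¹⁰ × (2.649×10⁶)² / 39.48 = 1.009×10²² m³.
a = 2.161×10⁷ m = 21606 km.
Altitude h = a − R = 21606 − 405.6 = 21200 km.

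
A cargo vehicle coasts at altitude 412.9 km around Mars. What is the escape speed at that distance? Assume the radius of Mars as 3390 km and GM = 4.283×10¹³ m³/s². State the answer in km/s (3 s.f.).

r = 3390 + 412.9 = 3802.9 km = 3.8029×10⁶ m.
Escape speed v_esc = √(2μ/r) = √(2 × 4.283×10¹³ / 3.803×10⁶) = √(2.252×10⁷) = 4746 m/s.
= 4.746 km/s.

v_esc ≈ 4.75 km/s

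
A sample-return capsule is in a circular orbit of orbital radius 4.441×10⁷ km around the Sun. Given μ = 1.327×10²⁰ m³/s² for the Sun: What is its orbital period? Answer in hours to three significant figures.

T ≈ 1420 hours

r = 4.441×10⁷ km = 4.441×10¹⁰ m.
Kepler's third law: T = 2π√(r³/μ) = 2π√((4.441×10¹⁰)³ / 1.327×10²⁰).
r³/μ = 6.600×10¹¹ s², so T = 2π × 8.124×10⁵ = 5.105×10⁶ s.
Converting: 5.105×10⁶ s ÷ 3600 = 1418 hours.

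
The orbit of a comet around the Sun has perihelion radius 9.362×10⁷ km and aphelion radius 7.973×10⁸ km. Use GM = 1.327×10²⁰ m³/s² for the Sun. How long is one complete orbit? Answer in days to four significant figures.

T ≈ 1877 days

Semi-major axis a = (r_p + r_a)/2 = (9.3620×10⁷ + 7.9730×10⁸)/2 = 4.4546×10⁸ km = 4.455×10¹¹ m.
By Kepler's third law T = 2π√(a³/μ) = 2π × 2.581×10⁷ = 1.622×10⁸ s.
= 1877 days.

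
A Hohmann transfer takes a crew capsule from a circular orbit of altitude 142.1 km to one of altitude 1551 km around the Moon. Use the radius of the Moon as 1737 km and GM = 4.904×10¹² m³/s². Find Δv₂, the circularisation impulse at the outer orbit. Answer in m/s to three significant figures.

Δv ≈ 180 m/s

r₁ = 1737 + 142.1 = 1879.1 km = 1.8791×10⁶ m.
r₂ = 1737 + 1551 = 3288.0 km = 3.2880×10⁶ m.
Transfer ellipse a_t = (r₁ + r₂)/2 = 2.584×10⁶ m.
At r₁: circular v_c1 = √(μ/r₁) = 1615 m/s; transfer-perilune v_p = √[μ(2/r₁ − 1/a_t)] = 1822 m/s.
At r₂: circular v_c2 = √(μ/r₂) = 1221 m/s; transfer-apolune v_a = √[μ(2/r₂ − 1/a_t)] = 1042 m/s.
Δv₂ = v_c2 − v_a = 179.7 m/s.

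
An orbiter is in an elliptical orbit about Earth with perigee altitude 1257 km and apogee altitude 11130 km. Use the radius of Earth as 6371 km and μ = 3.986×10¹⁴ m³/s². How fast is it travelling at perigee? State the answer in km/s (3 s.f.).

r_p = 6371 + 1257 = 7628.0 km = 7.6280×10⁶ m.
r_a = 6371 + 11130 = 17501 km = 1.7501×10⁷ m.
Semi-major axis a = (r_p + r_a)/2 = 12564 km = 1.256×10⁷ m.
Vis-viva: v² = μ(2/r − 1/a) = 3.986×10¹⁴ × (2.622×10⁻⁷ − 7.959×10⁻⁸) = 7.279×10⁷ m²/s².
v = 8531 m/s = 8.531 km/s.

v ≈ 8.53 km/s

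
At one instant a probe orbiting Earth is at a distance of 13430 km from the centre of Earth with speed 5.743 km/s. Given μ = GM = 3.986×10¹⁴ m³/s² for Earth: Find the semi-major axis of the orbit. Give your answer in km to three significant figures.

a ≈ 15100 km

r = 1.343×10⁷ m.
Specific orbital energy ε = v²/2 − μ/r = (5743)²/2 − 3.986×10¹⁴/1.343×10⁷ = -1.319×10⁷ J/kg.
Since ε = −μ/(2a), a = −μ/(2ε) = 1.511×10⁷ m = 15111 km.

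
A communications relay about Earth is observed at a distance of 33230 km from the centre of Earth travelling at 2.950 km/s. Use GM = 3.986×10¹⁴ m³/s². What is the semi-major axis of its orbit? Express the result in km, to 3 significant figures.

r = 3.323×10⁷ m.
Specific orbital energy ε = v²/2 − μ/r = (2950)²/2 − 3.986×10¹⁴/3.323×10⁷ = -7.644×10⁶ J/kg.
Since ε = −μ/(2a), a = −μ/(2ε) = 2.607×10⁷ m = 26073 km.

a ≈ 26100 km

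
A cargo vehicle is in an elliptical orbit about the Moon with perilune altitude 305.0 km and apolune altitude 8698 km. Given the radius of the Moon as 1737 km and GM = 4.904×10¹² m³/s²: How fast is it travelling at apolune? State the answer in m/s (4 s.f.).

r_p = 1737 + 305.0 = 2042.0 km = 2.0420×10⁶ m.
r_a = 1737 + 8698 = 10435 km = 1.0435×10⁷ m.
Semi-major axis a = (r_p + r_a)/2 = 6238.5 km = 6.238×10⁶ m.
Vis-viva: v² = μ(2/r − 1/a) = 4.904×10¹² × (1.917×10⁻⁷ − 1.603×10⁻⁷) = 1.538×10⁵ m²/s².
v = 392.2 m/s.

v ≈ 392.2 m/s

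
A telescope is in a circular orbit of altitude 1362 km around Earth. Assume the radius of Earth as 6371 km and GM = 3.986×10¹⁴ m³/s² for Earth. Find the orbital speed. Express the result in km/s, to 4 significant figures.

v ≈ 7.180 km/s

r = 6371 + 1362 = 7733.0 km = 7.7330×10⁶ m.
For a circular orbit v = √(μ/r) = √(3.986×10¹⁴ / 7.733×10⁶) = √(5.155×10⁷) = 7180 m/s.
That is 7.180 km/s.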